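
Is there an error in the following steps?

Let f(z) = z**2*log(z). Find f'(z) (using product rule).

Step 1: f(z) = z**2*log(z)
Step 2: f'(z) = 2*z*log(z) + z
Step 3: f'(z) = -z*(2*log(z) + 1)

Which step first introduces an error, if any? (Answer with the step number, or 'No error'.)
Step 3

Step 3 is incorrect due to a sign flip.
The step shows: -z*(2*log(z) + 1)
The correct value should be: z*(2*log(z) + 1)

Explanation: The sign of the whole expression was flipped: the term z*(2*log(z) + 1) was incorrectly written as -z*(2*log(z) + 1)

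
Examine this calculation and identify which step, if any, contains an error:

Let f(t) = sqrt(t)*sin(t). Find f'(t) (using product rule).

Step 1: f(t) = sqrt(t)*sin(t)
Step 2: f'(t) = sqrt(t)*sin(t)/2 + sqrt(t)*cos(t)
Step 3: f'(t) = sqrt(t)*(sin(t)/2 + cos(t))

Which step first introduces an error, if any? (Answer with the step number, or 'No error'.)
Step 2

Step 2 is incorrect due to a wrong exponent.
The step shows: sqrt(t)*sin(t)/2 + sqrt(t)*cos(t)
The correct value should be: sqrt(t)*cos(t) + sin(t)/(2*sqrt(t))

Explanation: The exponent -1/2 on t was incorrectly written as 1/2: the term sin(t)/(2*sqrt(t)) was incorrectly written as sqrt(t)*sin(t)/2
The later steps are derived from this incorrect expression, so the error originates in Step 2.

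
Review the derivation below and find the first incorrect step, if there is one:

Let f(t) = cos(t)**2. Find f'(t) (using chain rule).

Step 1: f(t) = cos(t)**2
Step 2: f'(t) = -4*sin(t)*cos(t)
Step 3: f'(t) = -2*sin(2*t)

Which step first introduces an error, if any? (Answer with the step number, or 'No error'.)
Step 2

Step 2 is incorrect due to a wrong coefficient.
The step shows: -4*sin(t)*cos(t)
The correct value should be: -2*sin(t)*cos(t)

Explanation: The coefficient -2 was incorrectly written as -4: the term -2*sin(t)*cos(t) was incorrectly written as -4*sin(t)*cos(t)
The later steps are derived from this incorrect expression, so the error originates in Step 2.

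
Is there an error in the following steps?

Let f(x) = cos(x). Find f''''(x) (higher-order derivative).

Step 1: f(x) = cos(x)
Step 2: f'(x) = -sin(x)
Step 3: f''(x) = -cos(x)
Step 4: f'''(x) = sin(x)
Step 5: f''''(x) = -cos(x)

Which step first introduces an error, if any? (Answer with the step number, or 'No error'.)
Step 5

Step 5 is incorrect due to a sign flip.
The step shows: -cos(x)
The correct value should be: cos(x)

Explanation: The sign of the whole expression was flipped: the term cos(x) was incorrectly written as -cos(x)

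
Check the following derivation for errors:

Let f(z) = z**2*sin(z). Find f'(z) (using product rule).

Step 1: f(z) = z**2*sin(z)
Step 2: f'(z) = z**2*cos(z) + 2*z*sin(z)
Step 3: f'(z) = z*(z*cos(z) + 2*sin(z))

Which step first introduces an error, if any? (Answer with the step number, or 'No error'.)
No error

All steps in this derivation are correct.
The final answer f'(z) = z*(z*cos(z) + 2*sin(z)) is valid.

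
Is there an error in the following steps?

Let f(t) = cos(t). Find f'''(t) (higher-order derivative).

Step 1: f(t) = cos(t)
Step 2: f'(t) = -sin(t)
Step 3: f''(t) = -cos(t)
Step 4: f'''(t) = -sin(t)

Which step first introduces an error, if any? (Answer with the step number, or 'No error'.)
Step 4

Step 4 is incorrect due to a sign flip.
The step shows: -sin(t)
The correct value should be: sin(t)

Explanation: The sign of the whole expression was flipped: the term sin(t) was incorrectly written as -sin(t)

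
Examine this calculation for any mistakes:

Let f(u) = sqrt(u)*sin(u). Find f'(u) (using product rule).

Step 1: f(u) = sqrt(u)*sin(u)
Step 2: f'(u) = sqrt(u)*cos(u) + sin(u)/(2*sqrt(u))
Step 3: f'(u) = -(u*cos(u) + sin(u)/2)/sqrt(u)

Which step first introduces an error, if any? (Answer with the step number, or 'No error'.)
Step 3

Step 3 is incorrect due to a sign flip.
The step shows: -(u*cos(u) + sin(u)/2)/sqrt(u)
The correct value should be: (u*cos(u) + sin(u)/2)/sqrt(u)

Explanation: The sign of the whole expression was flipped: the term (u*cos(u) + sin(u)/2)/sqrt(u) was incorrectly written as -(u*cos(u) + sin(u)/2)/sqrt(u)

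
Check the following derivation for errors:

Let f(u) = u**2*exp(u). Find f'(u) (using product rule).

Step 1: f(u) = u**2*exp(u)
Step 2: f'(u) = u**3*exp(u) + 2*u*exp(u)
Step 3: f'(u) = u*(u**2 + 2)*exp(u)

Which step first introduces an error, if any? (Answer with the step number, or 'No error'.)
Step 2

Step 2 is incorrect due to a wrong exponent.
The step shows: u**3*exp(u) + 2*u*exp(u)
The correct value should be: u**2*exp(u) + 2*u*exp(u)

Explanation: The exponent 2 on u was incorrectly written as 3: the term u**2*exp(u) was incorrectly written as u**3*exp(u)
The later steps are derived from this incorrect expression, so the error originates in Step 2.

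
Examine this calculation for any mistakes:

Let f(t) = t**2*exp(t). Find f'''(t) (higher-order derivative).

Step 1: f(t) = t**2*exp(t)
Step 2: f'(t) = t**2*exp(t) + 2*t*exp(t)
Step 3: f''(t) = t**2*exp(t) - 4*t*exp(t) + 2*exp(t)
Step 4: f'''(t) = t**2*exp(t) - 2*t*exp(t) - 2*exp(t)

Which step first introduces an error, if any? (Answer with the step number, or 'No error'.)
Step 3

Step 3 is incorrect due to a sign flip.
The step shows: t**2*exp(t) - 4*t*exp(t) + 2*exp(t)
The correct value should be: t**2*exp(t) + 4*t*exp(t) + 2*exp(t)

Explanation: The sign of one term was flipped: the term 4*t*exp(t) was incorrectly written as -4*t*exp(t)
The later steps are derived from this incorrect expression, so the error originates in Step 3.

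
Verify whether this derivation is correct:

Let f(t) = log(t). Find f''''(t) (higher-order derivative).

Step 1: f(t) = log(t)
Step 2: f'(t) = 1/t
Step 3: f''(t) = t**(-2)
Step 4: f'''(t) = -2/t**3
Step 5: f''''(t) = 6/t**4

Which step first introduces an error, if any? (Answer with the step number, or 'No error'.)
Step 3

Step 3 is incorrect due to a sign flip.
The step shows: t**(-2)
The correct value should be: -1/t**2

Explanation: The sign of the whole expression was flipped: the term -1/t**2 was incorrectly written as t**(-2)
The later steps are derived from this incorrect expression, so the error originates in Step 3.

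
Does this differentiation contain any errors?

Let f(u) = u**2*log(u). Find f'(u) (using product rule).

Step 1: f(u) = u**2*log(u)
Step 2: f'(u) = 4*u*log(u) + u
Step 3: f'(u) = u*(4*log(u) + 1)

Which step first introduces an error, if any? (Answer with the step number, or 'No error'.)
Step 2

Step 2 is incorrect due to a wrong coefficient.
The step shows: 4*u*log(u) + u
The correct value should be: 2*u*log(u) + u

Explanation: The coefficient 2 was incorrectly written as 4: the term 2*u*log(u) was incorrectly written as 4*u*log(u)
The later steps are derived from this incorrect expression, so the error originates in Step 2.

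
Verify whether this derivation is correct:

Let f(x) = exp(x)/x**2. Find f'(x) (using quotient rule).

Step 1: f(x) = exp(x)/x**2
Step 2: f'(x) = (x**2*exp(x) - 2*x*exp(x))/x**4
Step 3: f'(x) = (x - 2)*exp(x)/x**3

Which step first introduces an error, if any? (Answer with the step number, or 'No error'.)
No error

All steps in this derivation are correct.
The final answer f'(x) = (x - 2)*exp(x)/x**3 is valid.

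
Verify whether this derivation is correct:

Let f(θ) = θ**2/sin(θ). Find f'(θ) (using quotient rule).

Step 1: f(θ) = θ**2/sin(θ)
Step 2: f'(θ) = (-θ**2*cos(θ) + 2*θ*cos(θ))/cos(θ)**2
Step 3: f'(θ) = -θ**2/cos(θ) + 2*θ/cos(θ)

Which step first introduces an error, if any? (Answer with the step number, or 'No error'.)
Step 2

Step 2 is incorrect due to a wrong trig function.
The step shows: (-θ**2*cos(θ) + 2*θ*cos(θ))/cos(θ)**2
The correct value should be: (-θ**2*cos(θ) + 2*θ*sin(θ))/sin(θ)**2

Explanation: sin(θ) was incorrectly written as cos(θ): the term (-θ**2*cos(θ) + 2*θ*sin(θ))/sin(θ)**2 was incorrectly written as (-θ**2*cos(θ) + 2*θ*cos(θ))/cos(θ)**2
The later steps are derived from this incorrect expression, so the error originates in Step 2.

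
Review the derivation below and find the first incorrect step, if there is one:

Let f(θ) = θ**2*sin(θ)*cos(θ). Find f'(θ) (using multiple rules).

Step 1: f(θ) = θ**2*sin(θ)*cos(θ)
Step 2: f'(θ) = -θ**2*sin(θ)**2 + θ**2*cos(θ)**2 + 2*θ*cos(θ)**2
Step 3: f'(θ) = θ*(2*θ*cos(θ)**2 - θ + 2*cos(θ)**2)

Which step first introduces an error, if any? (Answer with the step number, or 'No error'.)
Step 2

Step 2 is incorrect due to a wrong trig function.
The step shows: -θ**2*sin(θ)**2 + θ**2*cos(θ)**2 + 2*θ*cos(θ)**2
The correct value should be: -θ**2*sin(θ)**2 + θ**2*cos(θ)**2 + 2*θ*sin(θ)*cos(θ)

Explanation: sin(θ) was incorrectly written as cos(θ): the term 2*θ*sin(θ)*cos(θ) was incorrectly written as 2*θ*cos(θ)**2
The later steps are derived from this incorrect expression, so the error originates in Step 2.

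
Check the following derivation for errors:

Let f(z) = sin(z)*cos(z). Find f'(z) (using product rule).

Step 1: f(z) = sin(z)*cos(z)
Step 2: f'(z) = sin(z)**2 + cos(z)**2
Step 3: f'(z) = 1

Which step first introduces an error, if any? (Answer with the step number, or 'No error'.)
Step 2

Step 2 is incorrect due to a sign flip.
The step shows: sin(z)**2 + cos(z)**2
The correct value should be: -sin(z)**2 + cos(z)**2

Explanation: The sign of one term was flipped: the term -sin(z)**2 was incorrectly written as sin(z)**2
The later steps are derived from this incorrect expression, so the error originates in Step 2.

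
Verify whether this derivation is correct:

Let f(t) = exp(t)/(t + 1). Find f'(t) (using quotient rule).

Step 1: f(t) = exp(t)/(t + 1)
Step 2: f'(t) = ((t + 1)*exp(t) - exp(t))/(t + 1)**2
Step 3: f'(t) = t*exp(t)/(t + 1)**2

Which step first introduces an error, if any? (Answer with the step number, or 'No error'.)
No error

All steps in this derivation are correct.
The final answer f'(t) = t*exp(t)/(t + 1)**2 is valid.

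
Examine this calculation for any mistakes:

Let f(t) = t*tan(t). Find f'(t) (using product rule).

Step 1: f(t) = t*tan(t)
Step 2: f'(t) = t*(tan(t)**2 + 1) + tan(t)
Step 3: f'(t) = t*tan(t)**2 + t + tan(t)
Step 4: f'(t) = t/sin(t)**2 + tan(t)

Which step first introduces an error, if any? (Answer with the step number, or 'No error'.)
Step 4

Step 4 is incorrect due to a wrong trig function.
The step shows: t/sin(t)**2 + tan(t)
The correct value should be: t/cos(t)**2 + tan(t)

Explanation: cos(t) was incorrectly written as sin(t): the term t/cos(t)**2 was incorrectly written as t/sin(t)**2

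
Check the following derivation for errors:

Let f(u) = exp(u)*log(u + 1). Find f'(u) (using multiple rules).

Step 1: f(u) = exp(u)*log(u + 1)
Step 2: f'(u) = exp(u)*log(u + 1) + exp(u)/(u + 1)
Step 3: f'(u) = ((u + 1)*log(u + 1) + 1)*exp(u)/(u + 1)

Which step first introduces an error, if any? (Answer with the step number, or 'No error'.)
No error

All steps in this derivation are correct.
The final answer f'(u) = ((u + 1)*log(u + 1) + 1)*exp(u)/(u + 1) is valid.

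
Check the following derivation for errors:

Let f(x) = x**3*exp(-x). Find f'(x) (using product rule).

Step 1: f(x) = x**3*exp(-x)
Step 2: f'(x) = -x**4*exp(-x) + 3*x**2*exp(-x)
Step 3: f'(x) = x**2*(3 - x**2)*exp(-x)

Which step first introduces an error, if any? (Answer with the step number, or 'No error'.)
Step 2

Step 2 is incorrect due to a wrong exponent.
The step shows: -x**4*exp(-x) + 3*x**2*exp(-x)
The correct value should be: -x**3*exp(-x) + 3*x**2*exp(-x)

Explanation: The exponent 3 on x was incorrectly written as 4: the term -x**3*exp(-x) was incorrectly written as -x**4*exp(-x)
The later steps are derived from this incorrect expression, so the error originates in Step 2.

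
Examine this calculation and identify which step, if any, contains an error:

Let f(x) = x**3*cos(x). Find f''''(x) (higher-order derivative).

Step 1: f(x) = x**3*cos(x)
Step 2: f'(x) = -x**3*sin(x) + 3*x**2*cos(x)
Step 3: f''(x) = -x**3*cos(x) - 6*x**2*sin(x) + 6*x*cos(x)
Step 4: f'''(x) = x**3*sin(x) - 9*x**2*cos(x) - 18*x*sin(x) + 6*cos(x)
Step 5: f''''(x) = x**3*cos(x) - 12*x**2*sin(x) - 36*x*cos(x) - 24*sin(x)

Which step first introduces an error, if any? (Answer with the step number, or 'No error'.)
Step 5

Step 5 is incorrect due to a sign flip.
The step shows: x**3*cos(x) - 12*x**2*sin(x) - 36*x*cos(x) - 24*sin(x)
The correct value should be: x**3*cos(x) + 12*x**2*sin(x) - 36*x*cos(x) - 24*sin(x)

Explanation: The sign of one term was flipped: the term 12*x**2*sin(x) was incorrectly written as -12*x**2*sin(x)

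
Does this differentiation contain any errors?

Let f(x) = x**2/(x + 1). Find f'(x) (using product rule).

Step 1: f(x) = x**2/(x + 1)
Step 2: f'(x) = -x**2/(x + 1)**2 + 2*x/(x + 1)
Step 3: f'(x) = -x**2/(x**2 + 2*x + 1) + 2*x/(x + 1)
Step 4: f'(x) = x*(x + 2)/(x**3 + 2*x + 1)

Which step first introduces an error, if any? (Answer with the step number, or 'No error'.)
Step 4

Step 4 is incorrect due to a wrong exponent.
The step shows: x*(x + 2)/(x**3 + 2*x + 1)
The correct value should be: x*(x + 2)/(x**2 + 2*x + 1)

Explanation: The exponent 2 on x was incorrectly written as 3: the term x*(x + 2)/(x**2 + 2*x + 1) was incorrectly written as x*(x + 2)/(x**3 + 2*x + 1)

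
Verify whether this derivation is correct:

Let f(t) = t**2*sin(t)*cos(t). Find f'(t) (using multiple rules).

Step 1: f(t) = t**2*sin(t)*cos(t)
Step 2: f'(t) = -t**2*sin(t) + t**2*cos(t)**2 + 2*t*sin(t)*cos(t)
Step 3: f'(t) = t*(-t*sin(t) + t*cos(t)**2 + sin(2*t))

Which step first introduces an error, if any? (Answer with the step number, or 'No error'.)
Step 2

Step 2 is incorrect due to a wrong exponent.
The step shows: -t**2*sin(t) + t**2*cos(t)**2 + 2*t*sin(t)*cos(t)
The correct value should be: -t**2*sin(t)**2 + t**2*cos(t)**2 + 2*t*sin(t)*cos(t)

Explanation: The exponent 2 on sin(t) was incorrectly written as 1: the term -t**2*sin(t)**2 was incorrectly written as -t**2*sin(t)
The later steps are derived from this incorrect expression, so the error originates in Step 2.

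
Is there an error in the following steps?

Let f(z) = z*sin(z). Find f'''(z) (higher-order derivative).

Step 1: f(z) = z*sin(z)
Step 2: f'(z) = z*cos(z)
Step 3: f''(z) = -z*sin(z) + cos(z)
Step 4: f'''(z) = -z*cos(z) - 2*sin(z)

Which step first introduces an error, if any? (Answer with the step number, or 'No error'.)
Step 2

Step 2 is incorrect due to a dropped term.
The step shows: z*cos(z)
The correct value should be: z*cos(z) + sin(z)

Explanation: A term was dropped: the term sin(z) was incorrectly omitted
The later steps are derived from this incorrect expression, so the error originates in Step 2.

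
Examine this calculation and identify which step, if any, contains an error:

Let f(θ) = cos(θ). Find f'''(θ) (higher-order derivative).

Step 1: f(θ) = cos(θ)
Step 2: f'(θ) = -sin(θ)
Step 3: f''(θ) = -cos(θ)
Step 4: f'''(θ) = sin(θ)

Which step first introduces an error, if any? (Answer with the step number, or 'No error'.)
No error

All steps in this derivation are correct.
The final answer f'''(θ) = sin(θ) is valid.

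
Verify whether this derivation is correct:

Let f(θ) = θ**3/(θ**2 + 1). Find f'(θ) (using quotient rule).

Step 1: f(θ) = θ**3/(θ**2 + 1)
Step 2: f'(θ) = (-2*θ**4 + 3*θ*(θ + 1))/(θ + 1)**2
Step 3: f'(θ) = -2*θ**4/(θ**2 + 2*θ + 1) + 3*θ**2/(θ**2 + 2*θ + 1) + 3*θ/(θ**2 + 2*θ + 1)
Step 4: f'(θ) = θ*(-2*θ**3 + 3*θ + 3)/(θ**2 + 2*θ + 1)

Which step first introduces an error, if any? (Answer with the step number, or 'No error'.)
Step 2

Step 2 is incorrect due to a wrong exponent.
The step shows: (-2*θ**4 + 3*θ*(θ + 1))/(θ + 1)**2
The correct value should be: (-2*θ**4 + 3*θ**2*(θ**2 + 1))/(θ**2 + 1)**2

Explanation: The exponent 2 on θ was incorrectly written as 1: the term (-2*θ**4 + 3*θ**2*(θ**2 + 1))/(θ**2 + 1)**2 was incorrectly written as (-2*θ**4 + 3*θ*(θ + 1))/(θ + 1)**2
The later steps are derived from this incorrect expression, so the error originates in Step 2.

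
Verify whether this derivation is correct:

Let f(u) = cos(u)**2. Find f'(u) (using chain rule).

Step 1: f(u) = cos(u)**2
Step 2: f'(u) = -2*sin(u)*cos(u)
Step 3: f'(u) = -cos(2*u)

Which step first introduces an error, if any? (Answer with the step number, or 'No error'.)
Step 3

Step 3 is incorrect due to a wrong trig function.
The step shows: -cos(2*u)
The correct value should be: -sin(2*u)

Explanation: sin(2*u) was incorrectly written as cos(2*u): the term -sin(2*u) was incorrectly written as -cos(2*u)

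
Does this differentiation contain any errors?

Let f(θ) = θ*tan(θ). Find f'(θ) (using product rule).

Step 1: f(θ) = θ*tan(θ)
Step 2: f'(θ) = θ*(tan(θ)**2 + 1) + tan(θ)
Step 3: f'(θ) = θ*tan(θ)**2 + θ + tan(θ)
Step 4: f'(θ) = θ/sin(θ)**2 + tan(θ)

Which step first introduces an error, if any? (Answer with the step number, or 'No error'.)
Step 4

Step 4 is incorrect due to a wrong trig function.
The step shows: θ/sin(θ)**2 + tan(θ)
The correct value should be: θ/cos(θ)**2 + tan(θ)

Explanation: cos(θ) was incorrectly written as sin(θ): the term θ/cos(θ)**2 was incorrectly written as θ/sin(θ)**2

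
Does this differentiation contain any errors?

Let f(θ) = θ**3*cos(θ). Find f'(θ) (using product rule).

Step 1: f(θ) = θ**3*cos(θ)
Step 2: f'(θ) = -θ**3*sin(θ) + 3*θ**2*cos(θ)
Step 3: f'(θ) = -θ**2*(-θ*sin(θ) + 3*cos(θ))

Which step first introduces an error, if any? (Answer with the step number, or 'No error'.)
Step 3

Step 3 is incorrect due to a sign flip.
The step shows: -θ**2*(-θ*sin(θ) + 3*cos(θ))
The correct value should be: θ**2*(-θ*sin(θ) + 3*cos(θ))

Explanation: The sign of the whole expression was flipped: the term θ**2*(-θ*sin(θ) + 3*cos(θ)) was incorrectly written as -θ**2*(-θ*sin(θ) + 3*cos(θ))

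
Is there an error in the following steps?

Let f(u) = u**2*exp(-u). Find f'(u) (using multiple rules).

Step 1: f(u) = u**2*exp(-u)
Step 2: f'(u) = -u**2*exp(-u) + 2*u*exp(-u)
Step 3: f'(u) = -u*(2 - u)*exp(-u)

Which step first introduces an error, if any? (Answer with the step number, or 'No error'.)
Step 3

Step 3 is incorrect due to a sign flip.
The step shows: -u*(2 - u)*exp(-u)
The correct value should be: u*(2 - u)*exp(-u)

Explanation: The sign of the whole expression was flipped: the term u*(2 - u)*exp(-u) was incorrectly written as -u*(2 - u)*exp(-u)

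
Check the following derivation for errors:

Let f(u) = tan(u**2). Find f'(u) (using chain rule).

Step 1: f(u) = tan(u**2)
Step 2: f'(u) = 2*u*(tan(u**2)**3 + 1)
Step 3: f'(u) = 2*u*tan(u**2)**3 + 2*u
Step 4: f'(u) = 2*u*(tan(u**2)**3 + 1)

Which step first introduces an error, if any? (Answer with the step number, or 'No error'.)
Step 2

Step 2 is incorrect due to a wrong exponent.
The step shows: 2*u*(tan(u**2)**3 + 1)
The correct value should be: 2*u*(tan(u**2)**2 + 1)

Explanation: The exponent 2 on tan(u**2) was incorrectly written as 3: the term 2*u*(tan(u**2)**2 + 1) was incorrectly written as 2*u*(tan(u**2)**3 + 1)
The later steps are derived from this incorrect expression, so the error originates in Step 2.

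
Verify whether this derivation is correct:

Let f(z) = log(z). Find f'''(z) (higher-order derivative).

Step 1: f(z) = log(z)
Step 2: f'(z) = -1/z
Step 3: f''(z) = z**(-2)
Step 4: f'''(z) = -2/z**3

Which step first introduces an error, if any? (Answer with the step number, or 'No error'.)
Step 2

Step 2 is incorrect due to a sign flip.
The step shows: -1/z
The correct value should be: 1/z

Explanation: The sign of the whole expression was flipped: the term 1/z was incorrectly written as -1/z
The later steps are derived from this incorrect expression, so the error originates in Step 2.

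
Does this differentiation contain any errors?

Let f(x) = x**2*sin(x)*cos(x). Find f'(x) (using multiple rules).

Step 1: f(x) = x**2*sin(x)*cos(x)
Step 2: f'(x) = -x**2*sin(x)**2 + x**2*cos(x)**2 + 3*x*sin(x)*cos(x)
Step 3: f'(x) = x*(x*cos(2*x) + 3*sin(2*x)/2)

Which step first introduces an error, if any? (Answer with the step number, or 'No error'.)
Step 2

Step 2 is incorrect due to a wrong coefficient.
The step shows: -x**2*sin(x)**2 + x**2*cos(x)**2 + 3*x*sin(x)*cos(x)
The correct value should be: -x**2*sin(x)**2 + x**2*cos(x)**2 + 2*x*sin(x)*cos(x)

Explanation: The coefficient 2 was incorrectly written as 3: the term 2*x*sin(x)*cos(x) was incorrectly written as 3*x*sin(x)*cos(x)
The later steps are derived from this incorrect expression, so the error originates in Step 2.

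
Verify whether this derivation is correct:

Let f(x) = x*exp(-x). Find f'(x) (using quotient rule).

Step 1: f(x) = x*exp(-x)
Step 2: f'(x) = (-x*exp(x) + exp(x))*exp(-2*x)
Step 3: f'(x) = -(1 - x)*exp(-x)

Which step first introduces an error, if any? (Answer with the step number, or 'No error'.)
Step 3

Step 3 is incorrect due to a sign flip.
The step shows: -(1 - x)*exp(-x)
The correct value should be: (1 - x)*exp(-x)

Explanation: The sign of the whole expression was flipped: the term (1 - x)*exp(-x) was incorrectly written as -(1 - x)*exp(-x)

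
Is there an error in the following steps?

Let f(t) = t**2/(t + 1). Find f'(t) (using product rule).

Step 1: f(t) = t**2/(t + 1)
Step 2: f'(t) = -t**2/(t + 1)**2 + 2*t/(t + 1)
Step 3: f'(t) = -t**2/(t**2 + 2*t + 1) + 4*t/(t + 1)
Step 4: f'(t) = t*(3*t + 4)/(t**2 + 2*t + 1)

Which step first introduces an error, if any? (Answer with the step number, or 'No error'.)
Step 3

Step 3 is incorrect due to a wrong coefficient.
The step shows: -t**2/(t**2 + 2*t + 1) + 4*t/(t + 1)
The correct value should be: -t**2/(t**2 + 2*t + 1) + 2*t/(t + 1)

Explanation: The coefficient 2 was incorrectly written as 4: the term 2*t/(t + 1) was incorrectly written as 4*t/(t + 1)
The later steps are derived from this incorrect expression, so the error originates in Step 3.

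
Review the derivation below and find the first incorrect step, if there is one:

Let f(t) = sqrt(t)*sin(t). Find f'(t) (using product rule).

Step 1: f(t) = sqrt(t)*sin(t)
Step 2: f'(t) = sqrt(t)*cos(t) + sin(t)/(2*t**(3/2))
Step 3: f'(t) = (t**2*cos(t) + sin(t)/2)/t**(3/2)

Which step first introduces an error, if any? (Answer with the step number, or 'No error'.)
Step 2

Step 2 is incorrect due to a wrong exponent.
The step shows: sqrt(t)*cos(t) + sin(t)/(2*t**(3/2))
The correct value should be: sqrt(t)*cos(t) + sin(t)/(2*sqrt(t))

Explanation: The exponent -1/2 on t was incorrectly written as -3/2: the term sin(t)/(2*sqrt(t)) was incorrectly written as sin(t)/(2*t**(3/2))
The later steps are derived from this incorrect expression, so the error originates in Step 2.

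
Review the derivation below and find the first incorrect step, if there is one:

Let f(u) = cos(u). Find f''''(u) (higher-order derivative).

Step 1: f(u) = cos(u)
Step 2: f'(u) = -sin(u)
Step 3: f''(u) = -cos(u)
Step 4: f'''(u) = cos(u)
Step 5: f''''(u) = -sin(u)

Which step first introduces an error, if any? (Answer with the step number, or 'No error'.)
Step 4

Step 4 is incorrect due to a wrong trig function.
The step shows: cos(u)
The correct value should be: sin(u)

Explanation: sin(u) was incorrectly written as cos(u): the term sin(u) was incorrectly written as cos(u)
The later steps are derived from this incorrect expression, so the error originates in Step 4.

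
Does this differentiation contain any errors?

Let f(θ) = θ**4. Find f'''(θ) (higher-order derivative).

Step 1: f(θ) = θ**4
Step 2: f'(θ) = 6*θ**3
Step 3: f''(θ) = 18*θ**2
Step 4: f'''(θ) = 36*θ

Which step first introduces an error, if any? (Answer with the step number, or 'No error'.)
Step 2

Step 2 is incorrect due to a wrong coefficient.
The step shows: 6*θ**3
The correct value should be: 4*θ**3

Explanation: The coefficient 4 was incorrectly written as 6: the term 4*θ**3 was incorrectly written as 6*θ**3
The later steps are derived from this incorrect expression, so the error originates in Step 2.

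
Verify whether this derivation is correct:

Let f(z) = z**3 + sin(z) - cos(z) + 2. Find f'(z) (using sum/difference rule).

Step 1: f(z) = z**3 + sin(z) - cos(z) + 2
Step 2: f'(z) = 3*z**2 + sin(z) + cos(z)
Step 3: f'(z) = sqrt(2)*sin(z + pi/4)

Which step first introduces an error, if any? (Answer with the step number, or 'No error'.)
Step 3

Step 3 is incorrect due to a dropped term.
The step shows: sqrt(2)*sin(z + pi/4)
The correct value should be: 3*z**2 + sqrt(2)*sin(z + pi/4)

Explanation: A term was dropped: the term 3*z**2 was incorrectly omitted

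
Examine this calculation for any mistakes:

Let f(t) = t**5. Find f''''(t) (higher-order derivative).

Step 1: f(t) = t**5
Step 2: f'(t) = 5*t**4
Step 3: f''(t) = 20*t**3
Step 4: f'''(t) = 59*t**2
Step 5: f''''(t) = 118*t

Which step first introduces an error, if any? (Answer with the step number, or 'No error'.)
Step 4

Step 4 is incorrect due to a wrong coefficient.
The step shows: 59*t**2
The correct value should be: 60*t**2

Explanation: The coefficient 60 was incorrectly written as 59: the term 60*t**2 was incorrectly written as 59*t**2
The later steps are derived from this incorrect expression, so the error originates in Step 4.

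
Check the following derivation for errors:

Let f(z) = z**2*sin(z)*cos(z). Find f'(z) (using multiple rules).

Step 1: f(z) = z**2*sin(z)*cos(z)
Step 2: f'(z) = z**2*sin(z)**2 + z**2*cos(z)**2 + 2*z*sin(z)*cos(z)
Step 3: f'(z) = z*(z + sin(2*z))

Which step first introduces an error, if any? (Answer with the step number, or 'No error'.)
Step 2

Step 2 is incorrect due to a sign flip.
The step shows: z**2*sin(z)**2 + z**2*cos(z)**2 + 2*z*sin(z)*cos(z)
The correct value should be: -z**2*sin(z)**2 + z**2*cos(z)**2 + 2*z*sin(z)*cos(z)

Explanation: The sign of one term was flipped: the term -z**2*sin(z)**2 was incorrectly written as z**2*sin(z)**2
The later steps are derived from this incorrect expression, so the error originates in Step 2.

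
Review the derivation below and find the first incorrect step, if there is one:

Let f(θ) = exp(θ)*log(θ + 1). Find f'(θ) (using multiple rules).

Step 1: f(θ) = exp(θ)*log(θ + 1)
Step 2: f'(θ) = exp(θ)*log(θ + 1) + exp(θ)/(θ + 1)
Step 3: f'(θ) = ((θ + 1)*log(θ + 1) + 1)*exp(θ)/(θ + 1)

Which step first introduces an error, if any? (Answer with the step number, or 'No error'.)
No error

All steps in this derivation are correct.
The final answer f'(θ) = ((θ + 1)*log(θ + 1) + 1)*exp(θ)/(θ + 1) is valid.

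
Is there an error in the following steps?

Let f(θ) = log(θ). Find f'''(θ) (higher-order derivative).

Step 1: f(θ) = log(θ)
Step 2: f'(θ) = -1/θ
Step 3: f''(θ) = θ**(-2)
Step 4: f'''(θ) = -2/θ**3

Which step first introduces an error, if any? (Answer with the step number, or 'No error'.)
Step 2

Step 2 is incorrect due to a sign flip.
The step shows: -1/θ
The correct value should be: 1/θ

Explanation: The sign of the whole expression was flipped: the term 1/θ was incorrectly written as -1/θ
The later steps are derived from this incorrect expression, so the error originates in Step 2.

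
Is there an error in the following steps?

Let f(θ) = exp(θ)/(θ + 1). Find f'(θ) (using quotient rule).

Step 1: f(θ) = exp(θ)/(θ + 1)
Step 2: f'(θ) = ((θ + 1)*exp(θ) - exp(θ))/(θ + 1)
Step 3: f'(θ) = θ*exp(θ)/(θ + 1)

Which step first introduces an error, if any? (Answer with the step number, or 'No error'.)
Step 2

Step 2 is incorrect due to a wrong exponent.
The step shows: ((θ + 1)*exp(θ) - exp(θ))/(θ + 1)
The correct value should be: ((θ + 1)*exp(θ) - exp(θ))/(θ + 1)**2

Explanation: The exponent -2 on θ + 1 was incorrectly written as -1: the term ((θ + 1)*exp(θ) - exp(θ))/(θ + 1)**2 was incorrectly written as ((θ + 1)*exp(θ) - exp(θ))/(θ + 1)
The later steps are derived from this incorrect expression, so the error originates in Step 2.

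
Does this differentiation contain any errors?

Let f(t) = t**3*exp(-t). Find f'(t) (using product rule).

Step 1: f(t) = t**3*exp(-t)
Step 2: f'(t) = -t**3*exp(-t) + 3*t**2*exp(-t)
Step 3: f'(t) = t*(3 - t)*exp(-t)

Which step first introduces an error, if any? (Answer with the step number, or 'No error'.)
Step 3

Step 3 is incorrect due to a wrong exponent.
The step shows: t*(3 - t)*exp(-t)
The correct value should be: t**2*(3 - t)*exp(-t)

Explanation: The exponent 2 on t was incorrectly written as 1: the term t**2*(3 - t)*exp(-t) was incorrectly written as t*(3 - t)*exp(-t)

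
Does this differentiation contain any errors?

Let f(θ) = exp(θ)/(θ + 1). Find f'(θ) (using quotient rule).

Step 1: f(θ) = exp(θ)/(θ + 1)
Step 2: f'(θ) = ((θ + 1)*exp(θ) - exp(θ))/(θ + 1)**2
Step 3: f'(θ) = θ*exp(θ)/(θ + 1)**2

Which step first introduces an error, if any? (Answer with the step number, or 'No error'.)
No error

All steps in this derivation are correct.
The final answer f'(θ) = θ*exp(θ)/(θ + 1)**2 is valid.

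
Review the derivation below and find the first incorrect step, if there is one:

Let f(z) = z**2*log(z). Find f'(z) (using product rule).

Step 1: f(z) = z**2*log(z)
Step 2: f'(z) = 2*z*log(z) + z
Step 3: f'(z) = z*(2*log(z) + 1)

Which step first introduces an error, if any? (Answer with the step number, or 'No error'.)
No error

All steps in this derivation are correct.
The final answer f'(z) = z*(2*log(z) + 1) is valid.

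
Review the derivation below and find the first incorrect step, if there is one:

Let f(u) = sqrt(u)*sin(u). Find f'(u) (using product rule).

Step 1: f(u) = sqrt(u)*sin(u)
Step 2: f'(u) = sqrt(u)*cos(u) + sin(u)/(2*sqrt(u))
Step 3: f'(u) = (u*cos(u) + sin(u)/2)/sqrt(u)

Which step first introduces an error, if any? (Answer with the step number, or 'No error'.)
No error

All steps in this derivation are correct.
The final answer f'(u) = (u*cos(u) + sin(u)/2)/sqrt(u) is valid.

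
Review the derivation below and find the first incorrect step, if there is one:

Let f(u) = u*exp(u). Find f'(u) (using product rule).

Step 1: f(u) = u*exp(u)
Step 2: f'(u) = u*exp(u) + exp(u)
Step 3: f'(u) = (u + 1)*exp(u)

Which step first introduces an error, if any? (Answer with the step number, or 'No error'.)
No error

All steps in this derivation are correct.
The final answer f'(u) = (u + 1)*exp(u) is valid.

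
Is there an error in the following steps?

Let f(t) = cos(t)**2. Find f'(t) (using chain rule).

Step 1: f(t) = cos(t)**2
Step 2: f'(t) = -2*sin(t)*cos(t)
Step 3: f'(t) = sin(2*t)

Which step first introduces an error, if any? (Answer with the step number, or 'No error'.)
Step 3

Step 3 is incorrect due to a sign flip.
The step shows: sin(2*t)
The correct value should be: -sin(2*t)

Explanation: The sign of the whole expression was flipped: the term -sin(2*t) was incorrectly written as sin(2*t)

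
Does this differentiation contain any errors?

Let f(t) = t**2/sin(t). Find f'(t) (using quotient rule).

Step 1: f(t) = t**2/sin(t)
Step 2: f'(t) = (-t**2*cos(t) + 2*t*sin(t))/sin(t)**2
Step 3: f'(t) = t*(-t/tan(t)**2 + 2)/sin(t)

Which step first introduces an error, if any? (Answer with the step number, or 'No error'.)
Step 3

Step 3 is incorrect due to a wrong exponent.
The step shows: t*(-t/tan(t)**2 + 2)/sin(t)
The correct value should be: t*(-t/tan(t) + 2)/sin(t)

Explanation: The exponent -1 on tan(t) was incorrectly written as -2: the term t*(-t/tan(t) + 2)/sin(t) was incorrectly written as t*(-t/tan(t)**2 + 2)/sin(t)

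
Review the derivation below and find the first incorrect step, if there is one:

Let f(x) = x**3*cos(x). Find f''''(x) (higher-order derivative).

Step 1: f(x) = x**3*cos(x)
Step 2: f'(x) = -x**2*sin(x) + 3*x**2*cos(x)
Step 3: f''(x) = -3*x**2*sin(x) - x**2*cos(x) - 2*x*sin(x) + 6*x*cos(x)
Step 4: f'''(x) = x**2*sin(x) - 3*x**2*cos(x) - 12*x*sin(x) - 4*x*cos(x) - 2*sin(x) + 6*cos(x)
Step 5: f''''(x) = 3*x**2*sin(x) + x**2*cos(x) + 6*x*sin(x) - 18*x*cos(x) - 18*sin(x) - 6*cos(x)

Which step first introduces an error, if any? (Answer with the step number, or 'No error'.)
Step 2

Step 2 is incorrect due to a wrong exponent.
The step shows: -x**2*sin(x) + 3*x**2*cos(x)
The correct value should be: -x**3*sin(x) + 3*x**2*cos(x)

Explanation: The exponent 3 on x was incorrectly written as 2: the term -x**3*sin(x) was incorrectly written as -x**2*sin(x)
The later steps are derived from this incorrect expression, so the error originates in Step 2.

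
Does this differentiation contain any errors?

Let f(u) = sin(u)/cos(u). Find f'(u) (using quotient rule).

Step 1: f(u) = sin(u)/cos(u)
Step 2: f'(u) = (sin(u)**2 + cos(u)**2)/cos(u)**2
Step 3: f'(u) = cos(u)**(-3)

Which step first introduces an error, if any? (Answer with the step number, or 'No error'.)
Step 3

Step 3 is incorrect due to a wrong exponent.
The step shows: cos(u)**(-3)
The correct value should be: cos(u)**(-2)

Explanation: The exponent -2 on cos(u) was incorrectly written as -3: the term cos(u)**(-2) was incorrectly written as cos(u)**(-3)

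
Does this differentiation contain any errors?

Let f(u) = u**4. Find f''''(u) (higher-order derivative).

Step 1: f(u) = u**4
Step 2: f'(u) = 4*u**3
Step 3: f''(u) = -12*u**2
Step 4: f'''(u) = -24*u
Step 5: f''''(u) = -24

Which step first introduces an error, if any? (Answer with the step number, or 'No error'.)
Step 3

Step 3 is incorrect due to a sign flip.
The step shows: -12*u**2
The correct value should be: 12*u**2

Explanation: The sign of the whole expression was flipped: the term 12*u**2 was incorrectly written as -12*u**2
The later steps are derived from this incorrect expression, so the error originates in Step 3.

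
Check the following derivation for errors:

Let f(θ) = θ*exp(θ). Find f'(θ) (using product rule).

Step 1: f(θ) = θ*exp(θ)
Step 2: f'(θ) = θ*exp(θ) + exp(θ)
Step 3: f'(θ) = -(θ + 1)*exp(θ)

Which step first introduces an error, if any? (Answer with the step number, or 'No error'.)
Step 3

Step 3 is incorrect due to a sign flip.
The step shows: -(θ + 1)*exp(θ)
The correct value should be: (θ + 1)*exp(θ)

Explanation: The sign of the whole expression was flipped: the term (θ + 1)*exp(θ) was incorrectly written as -(θ + 1)*exp(θ)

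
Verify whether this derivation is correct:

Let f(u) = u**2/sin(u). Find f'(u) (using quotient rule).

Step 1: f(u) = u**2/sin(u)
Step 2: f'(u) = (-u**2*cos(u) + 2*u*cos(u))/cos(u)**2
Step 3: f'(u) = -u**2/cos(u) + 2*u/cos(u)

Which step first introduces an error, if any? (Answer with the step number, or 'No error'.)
Step 2

Step 2 is incorrect due to a wrong trig function.
The step shows: (-u**2*cos(u) + 2*u*cos(u))/cos(u)**2
The correct value should be: (-u**2*cos(u) + 2*u*sin(u))/sin(u)**2

Explanation: sin(u) was incorrectly written as cos(u): the term (-u**2*cos(u) + 2*u*sin(u))/sin(u)**2 was incorrectly written as (-u**2*cos(u) + 2*u*cos(u))/cos(u)**2
The later steps are derived from this incorrect expression, so the error originates in Step 2.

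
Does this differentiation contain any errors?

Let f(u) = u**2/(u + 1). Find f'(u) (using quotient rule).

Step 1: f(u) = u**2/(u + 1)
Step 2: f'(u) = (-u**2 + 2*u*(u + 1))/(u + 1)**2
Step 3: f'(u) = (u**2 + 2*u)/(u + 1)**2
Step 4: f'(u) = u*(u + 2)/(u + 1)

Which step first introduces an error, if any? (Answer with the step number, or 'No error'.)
Step 4

Step 4 is incorrect due to a wrong exponent.
The step shows: u*(u + 2)/(u + 1)
The correct value should be: u*(u + 2)/(u + 1)**2

Explanation: The exponent -2 on u + 1 was incorrectly written as -1: the term u*(u + 2)/(u + 1)**2 was incorrectly written as u*(u + 2)/(u + 1)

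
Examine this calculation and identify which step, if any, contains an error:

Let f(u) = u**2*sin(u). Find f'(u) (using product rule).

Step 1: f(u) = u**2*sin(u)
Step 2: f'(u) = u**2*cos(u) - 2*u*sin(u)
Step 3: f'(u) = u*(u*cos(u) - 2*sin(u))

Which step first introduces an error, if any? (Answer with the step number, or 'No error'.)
Step 2

Step 2 is incorrect due to a sign flip.
The step shows: u**2*cos(u) - 2*u*sin(u)
The correct value should be: u**2*cos(u) + 2*u*sin(u)

Explanation: The sign of one term was flipped: the term 2*u*sin(u) was incorrectly written as -2*u*sin(u)
The later steps are derived from this incorrect expression, so the error originates in Step 2.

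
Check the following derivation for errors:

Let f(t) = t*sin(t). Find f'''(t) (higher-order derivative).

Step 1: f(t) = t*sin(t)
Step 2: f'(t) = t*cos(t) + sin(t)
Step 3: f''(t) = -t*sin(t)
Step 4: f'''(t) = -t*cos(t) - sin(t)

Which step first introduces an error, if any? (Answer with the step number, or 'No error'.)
Step 3

Step 3 is incorrect due to a dropped term.
The step shows: -t*sin(t)
The correct value should be: -t*sin(t) + 2*cos(t)

Explanation: A term was dropped: the term 2*cos(t) was incorrectly omitted
The later steps are derived from this incorrect expression, so the error originates in Step 3.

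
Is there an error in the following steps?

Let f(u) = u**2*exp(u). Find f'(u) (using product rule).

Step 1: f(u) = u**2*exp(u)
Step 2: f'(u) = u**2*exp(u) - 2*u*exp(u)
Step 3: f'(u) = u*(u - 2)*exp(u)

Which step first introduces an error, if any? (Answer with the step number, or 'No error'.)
Step 2

Step 2 is incorrect due to a sign flip.
The step shows: u**2*exp(u) - 2*u*exp(u)
The correct value should be: u**2*exp(u) + 2*u*exp(u)

Explanation: The sign of one term was flipped: the term 2*u*exp(u) was incorrectly written as -2*u*exp(u)
The later steps are derived from this incorrect expression, so the error originates in Step 2.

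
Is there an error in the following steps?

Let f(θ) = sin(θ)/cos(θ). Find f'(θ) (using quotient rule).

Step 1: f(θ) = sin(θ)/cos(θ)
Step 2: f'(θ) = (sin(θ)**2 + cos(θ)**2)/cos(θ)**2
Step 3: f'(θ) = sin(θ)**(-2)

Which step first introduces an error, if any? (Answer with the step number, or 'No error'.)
Step 3

Step 3 is incorrect due to a wrong trig function.
The step shows: sin(θ)**(-2)
The correct value should be: cos(θ)**(-2)

Explanation: cos(θ) was incorrectly written as sin(θ): the term cos(θ)**(-2) was incorrectly written as sin(θ)**(-2)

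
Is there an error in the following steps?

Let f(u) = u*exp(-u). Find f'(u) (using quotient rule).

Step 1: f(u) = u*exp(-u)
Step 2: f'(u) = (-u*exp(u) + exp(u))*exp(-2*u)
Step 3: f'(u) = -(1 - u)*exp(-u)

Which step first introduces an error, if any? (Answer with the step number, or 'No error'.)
Step 3

Step 3 is incorrect due to a sign flip.
The step shows: -(1 - u)*exp(-u)
The correct value should be: (1 - u)*exp(-u)

Explanation: The sign of the whole expression was flipped: the term (1 - u)*exp(-u) was incorrectly written as -(1 - u)*exp(-u)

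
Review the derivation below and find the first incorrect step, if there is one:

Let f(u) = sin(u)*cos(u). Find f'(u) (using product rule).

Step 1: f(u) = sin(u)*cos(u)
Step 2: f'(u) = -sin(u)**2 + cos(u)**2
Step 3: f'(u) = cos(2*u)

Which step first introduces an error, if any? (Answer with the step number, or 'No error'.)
No error

All steps in this derivation are correct.
The final answer f'(u) = cos(2*u) is valid.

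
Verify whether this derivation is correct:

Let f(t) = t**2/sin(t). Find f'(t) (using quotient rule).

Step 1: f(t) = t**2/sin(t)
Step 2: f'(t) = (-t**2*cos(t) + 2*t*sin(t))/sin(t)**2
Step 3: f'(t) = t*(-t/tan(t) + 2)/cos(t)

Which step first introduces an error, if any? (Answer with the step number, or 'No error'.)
Step 3

Step 3 is incorrect due to a wrong trig function.
The step shows: t*(-t/tan(t) + 2)/cos(t)
The correct value should be: t*(-t/tan(t) + 2)/sin(t)

Explanation: sin(t) was incorrectly written as cos(t): the term t*(-t/tan(t) + 2)/sin(t) was incorrectly written as t*(-t/tan(t) + 2)/cos(t)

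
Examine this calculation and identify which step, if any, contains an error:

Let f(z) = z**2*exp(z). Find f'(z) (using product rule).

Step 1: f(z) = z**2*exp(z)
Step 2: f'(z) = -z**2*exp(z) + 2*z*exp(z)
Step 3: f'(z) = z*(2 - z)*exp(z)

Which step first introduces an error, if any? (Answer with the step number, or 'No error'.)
Step 2

Step 2 is incorrect due to a sign flip.
The step shows: -z**2*exp(z) + 2*z*exp(z)
The correct value should be: z**2*exp(z) + 2*z*exp(z)

Explanation: The sign of one term was flipped: the term z**2*exp(z) was incorrectly written as -z**2*exp(z)
The later steps are derived from this incorrect expression, so the error originates in Step 2.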